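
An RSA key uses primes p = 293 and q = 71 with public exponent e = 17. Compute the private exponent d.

16833

φ(n) = (p−1)(q−1) = 292·70 = 20440.
Need d with 17·d ≡ 1 (mod 20440). Apply the extended Euclidean algorithm:
20440 = 1202*17 + 6
17 = 2*6 + 5
6 = 1*5 + 1
5 = 5*1 + 0
Back-substitute:
1 = 6 − 5
1 = −17 + 3·6
1 = 3·20440 − 3607·17
So 17·(-3607) ≡ 1 (mod 20440), hence d ≡ -3607 ≡ 16833 (mod 20440).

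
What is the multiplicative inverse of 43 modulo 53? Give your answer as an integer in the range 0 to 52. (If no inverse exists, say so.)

Apply the Euclidean algorithm to 53 and 43:
53 = 1*43 + 10
43 = 4*10 + 3
10 = 3*3 + 1
3 = 3*1 + 0
Since gcd(43, 53) = 1, back-substitute to write 1 as a combination:
1 = 10 − 3·3
1 = −3·43 + 13·10
1 = 13·53 − 16·43
Thus 43·(-16) ≡ 1 (mod 53); reducing, -16 mod 53 = 37.

37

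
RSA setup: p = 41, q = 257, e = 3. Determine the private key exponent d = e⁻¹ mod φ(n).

6827

φ(n) = (p−1)(q−1) = 40·256 = 10240.
Need d with 3·d ≡ 1 (mod 10240). Apply the extended Euclidean algorithm:
10240 = 3413×3 + 1
3 = 3×1 + 0
Back-substitute:
1 = 10240 − 3413·3
So 3·(-3413) ≡ 1 (mod 10240), hence d ≡ -3413 ≡ 6827 (mod 10240).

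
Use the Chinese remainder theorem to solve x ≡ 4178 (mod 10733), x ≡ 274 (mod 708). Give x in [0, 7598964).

6358114

Write x = 4178 + 10733·k. Then 10733·k ≡ 274 − 4178 ≡ 344 (mod 708).
Need 10733⁻¹ mod 708. Extended Euclid on (708, 113):
708 = 6×113 + 30
113 = 3×30 + 23
30 = 1×23 + 7
23 = 3×7 + 2
7 = 3×2 + 1
2 = 2×1 + 0
Back-substitute:
1 = 7 − 3·2
1 = −3·23 + 10·7
1 = 10·30 − 13·23
1 = −13·113 + 49·30
1 = 49·708 − 307·113
10733⁻¹ ≡ 401 (mod 708), so k ≡ 401·344 ≡ 592 (mod 708).
x = 4178 + 10733·592 = 6358114.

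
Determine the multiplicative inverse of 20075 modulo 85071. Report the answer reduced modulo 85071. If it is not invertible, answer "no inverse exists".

Extended Euclidean algorithm:
85071 = 4×20075 + 4771
20075 = 4×4771 + 991
4771 = 4×991 + 807
991 = 1×807 + 184
807 = 4×184 + 71
184 = 2×71 + 42
71 = 1×42 + 29
42 = 1×29 + 13
29 = 2×13 + 3
13 = 4×3 + 1
3 = 3×1 + 0
Since gcd(20075, 85071) = 1, back-substitute to write 1 as a combination:
1 = 13 − 4·3
1 = −4·29 + 9·13
1 = 9·42 − 13·29
1 = −13·71 + 22·42
1 = 22·184 − 57·71
1 = −57·807 + 250·184
1 = 250·991 − 307·807
1 = −307·4771 + 1478·991
1 = 1478·20075 − 6219·4771
1 = −6219·85071 + 26354·20075
So 20075·26354 ≡ 1 (mod 85071).

26354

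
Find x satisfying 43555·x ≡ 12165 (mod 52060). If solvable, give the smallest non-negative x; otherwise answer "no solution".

First find gcd(43555, 52060):
52060 = 1*43555 + 8505
43555 = 5*8505 + 1030
8505 = 8*1030 + 265
1030 = 3*265 + 235
265 = 1*235 + 30
235 = 7*30 + 25
30 = 1*25 + 5
25 = 5*5 + 0
gcd = 5 and 5 | 12165, so solutions exist. Divide through by 5: 8711x ≡ 2433 (mod 10412).
Now find 8711⁻¹ mod 10412:
10412 = 1×8711 + 1701
8711 = 5×1701 + 206
1701 = 8×206 + 53
206 = 3×53 + 47
53 = 1×47 + 6
47 = 7×6 + 5
6 = 1×5 + 1
5 = 5×1 + 0
Back-substitute:
1 = 6 − 5
1 = −47 + 8·6
1 = 8·53 − 9·47
1 = −9·206 + 35·53
1 = 35·1701 − 289·206
1 = −289·8711 + 1480·1701
1 = 1480·10412 − 1769·8711
So 8711·(-1769) ≡ 1 (mod 10412), i.e. 8711⁻¹ ≡ 8643.
Then x ≡ 8643·2433 ≡ 6591 (mod 10412); the smallest non-negative solution is x = 6591.

6591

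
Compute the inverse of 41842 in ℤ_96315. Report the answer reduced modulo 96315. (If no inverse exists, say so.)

Run Euclid on (96315, 41842):
96315 = 2×41842 + 12631
41842 = 3×12631 + 3949
12631 = 3×3949 + 784
3949 = 5×784 + 29
784 = 27×29 + 1
29 = 29×1 + 0
The gcd is 1. Working backward:
1 = 784 − 27·29
1 = −27·3949 + 136·784
1 = 136·12631 − 435·3949
1 = −435·41842 + 1441·12631
1 = 1441·96315 − 3317·41842
Thus 41842·(-3317) ≡ 1 (mod 96315); reducing, -3317 mod 96315 = 92998.

92998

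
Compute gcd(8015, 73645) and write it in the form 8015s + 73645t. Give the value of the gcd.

5

Euclidean algorithm:
73645 = 9×8015 + 1510
8015 = 5×1510 + 465
1510 = 3×465 + 115
465 = 4×115 + 5
115 = 23×5 + 0
gcd(8015, 73645) = 5.
Express as a combination:
5 = 465 − 4·115
5 = −4·1510 + 13·465
5 = 13·8015 − 69·1510
5 = −69·73645 + 634·8015
So 5 = (-69)·73645 + (634)·8015.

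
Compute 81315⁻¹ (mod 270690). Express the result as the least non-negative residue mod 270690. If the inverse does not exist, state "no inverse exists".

no inverse exists

Euclidean algorithm on 270690, 81315:
270690 = 3×81315 + 26745
81315 = 3×26745 + 1080
26745 = 24×1080 + 825
1080 = 1×825 + 255
825 = 3×255 + 60
255 = 4×60 + 15
60 = 4×15 + 0
The gcd is 15, not 1, hence no inverse exists.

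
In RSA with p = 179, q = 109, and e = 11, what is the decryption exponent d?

φ(n) = (p−1)(q−1) = 178·108 = 19224.
Need d with 11·d ≡ 1 (mod 19224). Apply the extended Euclidean algorithm:
19224 = 1747·11 + 7
11 = 1·7 + 4
7 = 1·4 + 3
4 = 1·3 + 1
3 = 3·1 + 0
Back-substitute:
1 = 4 − 3
1 = −7 + 2·4
1 = 2·11 − 3·7
1 = −3·19224 + 5243·11
So 11·5243 ≡ 1 (mod 19224), hence d = 5243.

5243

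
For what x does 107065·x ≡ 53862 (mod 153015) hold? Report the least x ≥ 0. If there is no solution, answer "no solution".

no solution

gcd(107065, 153015):
153015 = 1×107065 + 45950
107065 = 2×45950 + 15165
45950 = 3×15165 + 455
15165 = 33×455 + 150
455 = 3×150 + 5
150 = 30×5 + 0
gcd = 5, but 5 ∤ 53862, so the congruence has no solution.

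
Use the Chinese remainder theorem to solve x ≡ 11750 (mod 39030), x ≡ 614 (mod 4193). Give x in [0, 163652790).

Write x = 11750 + 39030·k. Then 39030·k ≡ 614 − 11750 ≡ 1443 (mod 4193).
Need 39030⁻¹ mod 4193. Extended Euclid on (4193, 1293):
4193 = 3×1293 + 314
1293 = 4×314 + 37
314 = 8×37 + 18
37 = 2×18 + 1
18 = 18×1 + 0
Back-substitute:
1 = 37 − 2·18
1 = −2·314 + 17·37
1 = 17·1293 − 70·314
1 = −70·4193 + 227·1293
39030⁻¹ ≡ 227 (mod 4193), so k ≡ 227·1443 ≡ 507 (mod 4193).
x = 11750 + 39030·507 = 19799960.

19799960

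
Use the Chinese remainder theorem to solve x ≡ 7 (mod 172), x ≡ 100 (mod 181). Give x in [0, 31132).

8607

Write x = 7 + 172·k. Then 172·k ≡ 100 − 7 ≡ 93 (mod 181).
Need 172⁻¹ mod 181. Extended Euclid on (181, 172):
181 = 1*172 + 9
172 = 19*9 + 1
9 = 9*1 + 0
Back-substitute:
1 = 172 − 19·9
1 = −19·181 + 20·172
172⁻¹ ≡ 20 (mod 181), so k ≡ 20·93 ≡ 50 (mod 181).
x = 7 + 172·50 = 8607.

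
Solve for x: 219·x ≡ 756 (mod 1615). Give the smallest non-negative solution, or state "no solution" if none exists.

First find gcd(219, 1615):
1615 = 7*219 + 82
219 = 2*82 + 55
82 = 1*55 + 27
55 = 2*27 + 1
27 = 27*1 + 0
gcd = 1, so a unique solution mod 1615 exists.
Back-substitute for the Bézout coefficients:
1 = 55 − 2·27
1 = −2·82 + 3·55
1 = 3·219 − 8·82
1 = −8·1615 + 59·219
So 219·(59) ≡ 1 (mod 1615), giving 219⁻¹ ≡ 59.
x ≡ 219⁻¹·756 ≡ 59·756 ≡ 999 (mod 1615).

999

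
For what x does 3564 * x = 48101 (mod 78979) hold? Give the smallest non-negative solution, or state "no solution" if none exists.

60666

First find gcd(3564, 78979):
78979 = 22×3564 + 571
3564 = 6×571 + 138
571 = 4×138 + 19
138 = 7×19 + 5
19 = 3×5 + 4
5 = 1×4 + 1
4 = 4×1 + 0
gcd = 1, so a unique solution mod 78979 exists.
Back-substitute for the Bézout coefficients:
1 = 5 − 4
1 = −19 + 4·5
1 = 4·138 − 29·19
1 = −29·571 + 120·138
1 = 120·3564 − 749·571
1 = −749·78979 + 16598·3564
So 3564·(16598) ≡ 1 (mod 78979), giving 3564⁻¹ ≡ 16598.
x ≡ 3564⁻¹·48101 ≡ 16598·48101 ≡ 60666 (mod 78979).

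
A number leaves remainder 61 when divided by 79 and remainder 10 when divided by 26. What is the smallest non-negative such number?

140

Write x = 61 + 79·k. Then 79·k ≡ 10 − 61 ≡ 1 (mod 26).
Need 79⁻¹ mod 26. Extended Euclid on (26, 1):
26 = 26·1 + 0
79⁻¹ ≡ 1 (mod 26), so k ≡ 1·1 ≡ 1 (mod 26).
x = 61 + 79·1 = 140.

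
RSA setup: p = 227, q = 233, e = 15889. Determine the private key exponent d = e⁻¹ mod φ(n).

40097

φ(n) = (p−1)(q−1) = 226·232 = 52432.
Need d with 15889·d ≡ 1 (mod 52432). Apply the extended Euclidean algorithm:
52432 = 3×15889 + 4765
15889 = 3×4765 + 1594
4765 = 2×1594 + 1577
1594 = 1×1577 + 17
1577 = 92×17 + 13
17 = 1×13 + 4
13 = 3×4 + 1
4 = 4×1 + 0
Back-substitute:
1 = 13 − 3·4
1 = −3·17 + 4·13
1 = 4·1577 − 371·17
1 = −371·1594 + 375·1577
1 = 375·4765 − 1121·1594
1 = −1121·15889 + 3738·4765
1 = 3738·52432 − 12335·15889
So 15889·(-12335) ≡ 1 (mod 52432), hence d ≡ -12335 ≡ 40097 (mod 52432).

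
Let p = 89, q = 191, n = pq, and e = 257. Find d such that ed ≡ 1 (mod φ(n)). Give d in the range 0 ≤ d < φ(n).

φ(n) = (p−1)(q−1) = 88·190 = 16720.
Need d with 257·d ≡ 1 (mod 16720). Apply the extended Euclidean algorithm:
16720 = 65×257 + 15
257 = 17×15 + 2
15 = 7×2 + 1
2 = 2×1 + 0
Back-substitute:
1 = 15 − 7·2
1 = −7·257 + 120·15
1 = 120·16720 − 7807·257
So 257·(-7807) ≡ 1 (mod 16720), hence d ≡ -7807 ≡ 8913 (mod 16720).

8913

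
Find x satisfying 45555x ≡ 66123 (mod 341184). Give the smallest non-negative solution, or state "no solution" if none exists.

First find gcd(45555, 341184):
341184 = 7×45555 + 22299
45555 = 2×22299 + 957
22299 = 23×957 + 288
957 = 3×288 + 93
288 = 3×93 + 9
93 = 10×9 + 3
9 = 3×3 + 0
gcd = 3 and 3 | 66123, so solutions exist. Divide through by 3: 15185x ≡ 22041 (mod 113728).
Now find 15185⁻¹ mod 113728:
113728 = 7*15185 + 7433
15185 = 2*7433 + 319
7433 = 23*319 + 96
319 = 3*96 + 31
96 = 3*31 + 3
31 = 10*3 + 1
3 = 3*1 + 0
Back-substitute:
1 = 31 − 10·3
1 = −10·96 + 31·31
1 = 31·319 − 103·96
1 = −103·7433 + 2400·319
1 = 2400·15185 − 4903·7433
1 = −4903·113728 + 36721·15185
So 15185⁻¹ ≡ 36721 (mod 113728).
Then x ≡ 36721·22041 ≡ 79113 (mod 113728); the smallest non-negative solution is x = 79113.

79113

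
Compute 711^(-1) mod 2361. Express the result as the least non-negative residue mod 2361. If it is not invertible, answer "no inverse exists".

Compute gcd(711, 2361):
2361 = 3*711 + 228
711 = 3*228 + 27
228 = 8*27 + 12
27 = 2*12 + 3
12 = 4*3 + 0
Since gcd = 3 > 1, 711 is not a unit mod 2361.

no inverse exists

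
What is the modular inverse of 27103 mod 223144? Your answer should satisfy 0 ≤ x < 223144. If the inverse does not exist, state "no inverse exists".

Apply the Euclidean algorithm to 223144 and 27103:
223144 = 8×27103 + 6320
27103 = 4×6320 + 1823
6320 = 3×1823 + 851
1823 = 2×851 + 121
851 = 7×121 + 4
121 = 30×4 + 1
4 = 4×1 + 0
Since gcd(27103, 223144) = 1, back-substitute to write 1 as a combination:
1 = 121 − 30·4
1 = −30·851 + 211·121
1 = 211·1823 − 452·851
1 = −452·6320 + 1567·1823
1 = 1567·27103 − 6720·6320
1 = −6720·223144 + 55327·27103
So 27103·55327 ≡ 1 (mod 223144).

55327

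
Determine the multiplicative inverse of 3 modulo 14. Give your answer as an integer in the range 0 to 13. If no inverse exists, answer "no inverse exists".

5

Apply the Euclidean algorithm to 14 and 3:
14 = 4×3 + 2
3 = 1×2 + 1
2 = 2×1 + 0
gcd = 1, so the inverse exists. Back-substitute:
1 = 3 − 2
1 = −14 + 5·3
So 3·5 ≡ 1 (mod 14).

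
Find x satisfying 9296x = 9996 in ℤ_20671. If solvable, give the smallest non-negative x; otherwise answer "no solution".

First find gcd(9296, 20671):
20671 = 2×9296 + 2079
9296 = 4×2079 + 980
2079 = 2×980 + 119
980 = 8×119 + 28
119 = 4×28 + 7
28 = 4×7 + 0
gcd = 7 and 7 | 9996, so solutions exist. Divide through by 7: 1328x ≡ 1428 (mod 2953).
Now find 1328⁻¹ mod 2953:
2953 = 2·1328 + 297
1328 = 4·297 + 140
297 = 2·140 + 17
140 = 8·17 + 4
17 = 4·4 + 1
4 = 4·1 + 0
Back-substitute:
1 = 17 − 4·4
1 = −4·140 + 33·17
1 = 33·297 − 70·140
1 = −70·1328 + 313·297
1 = 313·2953 − 696·1328
So 1328·(-696) ≡ 1 (mod 2953), i.e. 1328⁻¹ ≡ 2257.
Then x ≡ 2257·1428 ≡ 1273 (mod 2953); the smallest non-negative solution is x = 1273.

1273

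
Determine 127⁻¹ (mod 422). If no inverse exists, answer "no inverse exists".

Apply the Euclidean algorithm to 422 and 127:
422 = 3·127 + 41
127 = 3·41 + 4
41 = 10·4 + 1
4 = 4·1 + 0
gcd = 1, so the inverse exists. Back-substitute:
1 = 41 − 10·4
1 = −10·127 + 31·41
1 = 31·422 − 103·127
Hence 127⁻¹ ≡ -103 ≡ 319 (mod 422).

319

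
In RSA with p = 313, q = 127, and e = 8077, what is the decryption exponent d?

17989

φ(n) = (p−1)(q−1) = 312·126 = 39312.
Need d with 8077·d ≡ 1 (mod 39312). Apply the extended Euclidean algorithm:
39312 = 4·8077 + 7004
8077 = 1·7004 + 1073
7004 = 6·1073 + 566
1073 = 1·566 + 507
566 = 1·507 + 59
507 = 8·59 + 35
59 = 1·35 + 24
35 = 1·24 + 11
24 = 2·11 + 2
11 = 5·2 + 1
2 = 2·1 + 0
Back-substitute:
1 = 11 − 5·2
1 = −5·24 + 11·11
1 = 11·35 − 16·24
1 = −16·59 + 27·35
1 = 27·507 − 232·59
1 = −232·566 + 259·507
1 = 259·1073 − 491·566
1 = −491·7004 + 3205·1073
1 = 3205·8077 − 3696·7004
1 = −3696·39312 + 17989·8077
So 8077·17989 ≡ 1 (mod 39312), hence d = 17989.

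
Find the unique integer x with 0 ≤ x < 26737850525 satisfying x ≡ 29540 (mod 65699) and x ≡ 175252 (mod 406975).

Write x = 29540 + 65699·k. Then 65699·k ≡ 175252 − 29540 ≡ 145712 (mod 406975).
Need 65699⁻¹ mod 406975. Extended Euclid on (406975, 65699):
406975 = 6·65699 + 12781
65699 = 5·12781 + 1794
12781 = 7·1794 + 223
1794 = 8·223 + 10
223 = 22·10 + 3
10 = 3·3 + 1
3 = 3·1 + 0
Back-substitute:
1 = 10 − 3·3
1 = −3·223 + 67·10
1 = 67·1794 − 539·223
1 = −539·12781 + 3840·1794
1 = 3840·65699 − 19739·12781
1 = −19739·406975 + 122274·65699
65699⁻¹ ≡ 122274 (mod 406975), so k ≡ 122274·145712 ≡ 237538 (mod 406975).
x = 29540 + 65699·237538 = 15606038602.

15606038602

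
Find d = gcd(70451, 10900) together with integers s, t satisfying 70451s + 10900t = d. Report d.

Apply Euclid's algorithm to 70451 and 10900:
70451 = 6×10900 + 5051
10900 = 2×5051 + 798
5051 = 6×798 + 263
798 = 3×263 + 9
263 = 29×9 + 2
9 = 4×2 + 1
2 = 2×1 + 0
gcd(70451, 10900) = 1.
Working backward:
1 = 9 − 4·2
1 = −4·263 + 117·9
1 = 117·798 − 355·263
1 = −355·5051 + 2247·798
1 = 2247·10900 − 4849·5051
1 = −4849·70451 + 31341·10900
So 1 = (-4849)·70451 + (31341)·10900.

1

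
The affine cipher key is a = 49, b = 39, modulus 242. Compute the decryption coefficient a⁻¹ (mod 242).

163

gcd(242, 49) by repeated division:
242 = 4×49 + 46
49 = 1×46 + 3
46 = 15×3 + 1
3 = 3×1 + 0
Since gcd(49, 242) = 1, back-substitute to write 1 as a combination:
1 = 46 − 15·3
1 = −15·49 + 16·46
1 = 16·242 − 79·49
So 49·(-79) ≡ 1 (mod 242), and -79 ≡ 163 (mod 242).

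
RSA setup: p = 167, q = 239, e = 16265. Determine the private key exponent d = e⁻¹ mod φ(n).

8521

φ(n) = (p−1)(q−1) = 166·238 = 39508.
Need d with 16265·d ≡ 1 (mod 39508). Apply the extended Euclidean algorithm:
39508 = 2*16265 + 6978
16265 = 2*6978 + 2309
6978 = 3*2309 + 51
2309 = 45*51 + 14
51 = 3*14 + 9
14 = 1*9 + 5
9 = 1*5 + 4
5 = 1*4 + 1
4 = 4*1 + 0
Back-substitute:
1 = 5 − 4
1 = −9 + 2·5
1 = 2·14 − 3·9
1 = −3·51 + 11·14
1 = 11·2309 − 498·51
1 = −498·6978 + 1505·2309
1 = 1505·16265 − 3508·6978
1 = −3508·39508 + 8521·16265
So 16265·8521 ≡ 1 (mod 39508), hence d = 8521.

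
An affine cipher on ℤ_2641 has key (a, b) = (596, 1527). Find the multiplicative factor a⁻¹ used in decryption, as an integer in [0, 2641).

2158

Extended Euclidean algorithm:
2641 = 4·596 + 257
596 = 2·257 + 82
257 = 3·82 + 11
82 = 7·11 + 5
11 = 2·5 + 1
5 = 5·1 + 0
gcd = 1, so the inverse exists. Back-substitute:
1 = 11 − 2·5
1 = −2·82 + 15·11
1 = 15·257 − 47·82
1 = −47·596 + 109·257
1 = 109·2641 − 483·596
Hence 596⁻¹ ≡ -483 ≡ 2158 (mod 2641).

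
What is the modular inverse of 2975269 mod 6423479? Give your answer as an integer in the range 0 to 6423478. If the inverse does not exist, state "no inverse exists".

Apply the Euclidean algorithm to 6423479 and 2975269:
6423479 = 2*2975269 + 472941
2975269 = 6*472941 + 137623
472941 = 3*137623 + 60072
137623 = 2*60072 + 17479
60072 = 3*17479 + 7635
17479 = 2*7635 + 2209
7635 = 3*2209 + 1008
2209 = 2*1008 + 193
1008 = 5*193 + 43
193 = 4*43 + 21
43 = 2*21 + 1
21 = 21*1 + 0
gcd = 1, so the inverse exists. Back-substitute:
1 = 43 − 2·21
1 = −2·193 + 9·43
1 = 9·1008 − 47·193
1 = −47·2209 + 103·1008
1 = 103·7635 − 356·2209
1 = −356·17479 + 815·7635
1 = 815·60072 − 2801·17479
1 = −2801·137623 + 6417·60072
1 = 6417·472941 − 22052·137623
1 = −22052·2975269 + 138729·472941
1 = 138729·6423479 − 299510·2975269
So 2975269·(-299510) ≡ 1 (mod 6423479), and -299510 ≡ 6123969 (mod 6423479).

6123969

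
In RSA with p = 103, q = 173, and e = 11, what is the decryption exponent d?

1595

φ(n) = (p−1)(q−1) = 102·172 = 17544.
Need d with 11·d ≡ 1 (mod 17544). Apply the extended Euclidean algorithm:
17544 = 1594×11 + 10
11 = 1×10 + 1
10 = 10×1 + 0
Back-substitute:
1 = 11 − 10
1 = −17544 + 1595·11
So 11·1595 ≡ 1 (mod 17544), hence d = 1595.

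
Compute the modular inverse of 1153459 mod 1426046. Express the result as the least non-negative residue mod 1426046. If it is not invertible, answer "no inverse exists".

229167

Run Euclid on (1426046, 1153459):
1426046 = 1×1153459 + 272587
1153459 = 4×272587 + 63111
272587 = 4×63111 + 20143
63111 = 3×20143 + 2682
20143 = 7×2682 + 1369
2682 = 1×1369 + 1313
1369 = 1×1313 + 56
1313 = 23×56 + 25
56 = 2×25 + 6
25 = 4×6 + 1
6 = 6×1 + 0
Since gcd(1153459, 1426046) = 1, back-substitute to write 1 as a combination:
1 = 25 − 4·6
1 = −4·56 + 9·25
1 = 9·1313 − 211·56
1 = −211·1369 + 220·1313
1 = 220·2682 − 431·1369
1 = −431·20143 + 3237·2682
1 = 3237·63111 − 10142·20143
1 = −10142·272587 + 43805·63111
1 = 43805·1153459 − 185362·272587
1 = −185362·1426046 + 229167·1153459
So 1153459·229167 ≡ 1 (mod 1426046).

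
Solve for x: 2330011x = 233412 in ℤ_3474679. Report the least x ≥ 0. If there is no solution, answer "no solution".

First find gcd(2330011, 3474679):
3474679 = 1·2330011 + 1144668
2330011 = 2·1144668 + 40675
1144668 = 28·40675 + 5768
40675 = 7·5768 + 299
5768 = 19·299 + 87
299 = 3·87 + 38
87 = 2·38 + 11
38 = 3·11 + 5
11 = 2·5 + 1
5 = 5·1 + 0
gcd = 1, so a unique solution mod 3474679 exists.
Back-substitute for the Bézout coefficients:
1 = 11 − 2·5
1 = −2·38 + 7·11
1 = 7·87 − 16·38
1 = −16·299 + 55·87
1 = 55·5768 − 1061·299
1 = −1061·40675 + 7482·5768
1 = 7482·1144668 − 210557·40675
1 = −210557·2330011 + 428596·1144668
1 = 428596·3474679 − 639153·2330011
So 2330011·(-639153) ≡ 1 (mod 3474679), giving 2330011⁻¹ ≡ 2835526.
x ≡ 2330011⁻¹·233412 ≡ 2835526·233412 ≡ 2837508 (mod 3474679).

2837508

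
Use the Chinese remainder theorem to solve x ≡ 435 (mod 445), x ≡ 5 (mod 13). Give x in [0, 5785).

Write x = 435 + 445·k. Then 445·k ≡ 5 − 435 ≡ 12 (mod 13).
Need 445⁻¹ mod 13. Extended Euclid on (13, 3):
13 = 4*3 + 1
3 = 3*1 + 0
Back-substitute:
1 = 13 − 4·3
445⁻¹ ≡ 9 (mod 13), so k ≡ 9·12 ≡ 4 (mod 13).
x = 435 + 445·4 = 2215.

2215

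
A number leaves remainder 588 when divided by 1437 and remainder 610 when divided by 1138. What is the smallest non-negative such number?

115548

Write x = 588 + 1437·k. Then 1437·k ≡ 610 − 588 ≡ 22 (mod 1138).
Need 1437⁻¹ mod 1138. Extended Euclid on (1138, 299):
1138 = 3*299 + 241
299 = 1*241 + 58
241 = 4*58 + 9
58 = 6*9 + 4
9 = 2*4 + 1
4 = 4*1 + 0
Back-substitute:
1 = 9 − 2·4
1 = −2·58 + 13·9
1 = 13·241 − 54·58
1 = −54·299 + 67·241
1 = 67·1138 − 255·299
1437⁻¹ ≡ 883 (mod 1138), so k ≡ 883·22 ≡ 80 (mod 1138).
x = 588 + 1437·80 = 115548.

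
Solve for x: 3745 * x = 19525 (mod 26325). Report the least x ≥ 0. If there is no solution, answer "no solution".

First find gcd(3745, 26325):
26325 = 7*3745 + 110
3745 = 34*110 + 5
110 = 22*5 + 0
gcd = 5 and 5 | 19525, so solutions exist. Divide through by 5: 749x ≡ 3905 (mod 5265).
Now find 749⁻¹ mod 5265:
5265 = 7·749 + 22
749 = 34·22 + 1
22 = 22·1 + 0
Back-substitute:
1 = 749 − 34·22
1 = −34·5265 + 239·749
So 749⁻¹ ≡ 239 (mod 5265).
Then x ≡ 239·3905 ≡ 1390 (mod 5265); the smallest non-negative solution is x = 1390.

1390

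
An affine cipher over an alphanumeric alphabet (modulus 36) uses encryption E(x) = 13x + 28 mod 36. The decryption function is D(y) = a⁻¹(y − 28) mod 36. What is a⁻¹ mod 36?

25

Extended Euclidean algorithm:
36 = 2·13 + 10
13 = 1·10 + 3
10 = 3·3 + 1
3 = 3·1 + 0
The gcd is 1. Working backward:
1 = 10 − 3·3
1 = −3·13 + 4·10
1 = 4·36 − 11·13
Hence 13⁻¹ ≡ -11 ≡ 25 (mod 36).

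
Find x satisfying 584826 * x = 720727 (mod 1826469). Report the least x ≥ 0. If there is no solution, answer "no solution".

no solution

gcd(584826, 1826469):
1826469 = 3·584826 + 71991
584826 = 8·71991 + 8898
71991 = 8·8898 + 807
8898 = 11·807 + 21
807 = 38·21 + 9
21 = 2·9 + 3
9 = 3·3 + 0
gcd = 3, but 3 ∤ 720727, so the congruence has no solution.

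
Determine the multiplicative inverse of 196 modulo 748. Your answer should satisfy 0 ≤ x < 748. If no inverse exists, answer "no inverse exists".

Euclidean algorithm on 748, 196:
748 = 3·196 + 160
196 = 1·160 + 36
160 = 4·36 + 16
36 = 2·16 + 4
16 = 4·4 + 0
The gcd is 4, not 1, hence no inverse exists.

no inverse exists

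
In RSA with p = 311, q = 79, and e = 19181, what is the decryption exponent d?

9761

φ(n) = (p−1)(q−1) = 310·78 = 24180.
Need d with 19181·d ≡ 1 (mod 24180). Apply the extended Euclidean algorithm:
24180 = 1*19181 + 4999
19181 = 3*4999 + 4184
4999 = 1*4184 + 815
4184 = 5*815 + 109
815 = 7*109 + 52
109 = 2*52 + 5
52 = 10*5 + 2
5 = 2*2 + 1
2 = 2*1 + 0
Back-substitute:
1 = 5 − 2·2
1 = −2·52 + 21·5
1 = 21·109 − 44·52
1 = −44·815 + 329·109
1 = 329·4184 − 1689·815
1 = −1689·4999 + 2018·4184
1 = 2018·19181 − 7743·4999
1 = −7743·24180 + 9761·19181
So 19181·9761 ≡ 1 (mod 24180), hence d = 9761.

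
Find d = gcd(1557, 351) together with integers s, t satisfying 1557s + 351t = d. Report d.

9

Repeated division:
1557 = 4·351 + 153
351 = 2·153 + 45
153 = 3·45 + 18
45 = 2·18 + 9
18 = 2·9 + 0
gcd(1557, 351) = 9.
Back-substituting:
9 = 45 − 2·18
9 = −2·153 + 7·45
9 = 7·351 − 16·153
9 = −16·1557 + 71·351
So 9 = (-16)·1557 + (71)·351.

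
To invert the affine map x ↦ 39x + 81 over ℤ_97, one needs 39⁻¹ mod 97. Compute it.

5

gcd(97, 39) by repeated division:
97 = 2·39 + 19
39 = 2·19 + 1
19 = 19·1 + 0
gcd = 1, so the inverse exists. Back-substitute:
1 = 39 − 2·19
1 = −2·97 + 5·39
So 39·5 ≡ 1 (mod 97).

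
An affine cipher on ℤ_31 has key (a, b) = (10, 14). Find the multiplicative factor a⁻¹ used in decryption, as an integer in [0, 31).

28

Run Euclid on (31, 10):
31 = 3*10 + 1
10 = 10*1 + 0
Since gcd(10, 31) = 1, back-substitute to write 1 as a combination:
1 = 31 − 3·10
Hence 10⁻¹ ≡ -3 ≡ 28 (mod 31).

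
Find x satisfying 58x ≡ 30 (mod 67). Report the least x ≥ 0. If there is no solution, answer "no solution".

19

First find gcd(58, 67):
67 = 1*58 + 9
58 = 6*9 + 4
9 = 2*4 + 1
4 = 4*1 + 0
gcd = 1, so a unique solution mod 67 exists.
Back-substitute for the Bézout coefficients:
1 = 9 − 2·4
1 = −2·58 + 13·9
1 = 13·67 − 15·58
So 58·(-15) ≡ 1 (mod 67), giving 58⁻¹ ≡ 52.
x ≡ 58⁻¹·30 ≡ 52·30 ≡ 19 (mod 67).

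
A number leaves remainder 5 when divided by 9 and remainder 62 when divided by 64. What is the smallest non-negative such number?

Write x = 5 + 9·k. Then 9·k ≡ 62 − 5 ≡ 57 (mod 64).
Need 9⁻¹ mod 64. Extended Euclid on (64, 9):
64 = 7·9 + 1
9 = 9·1 + 0
Back-substitute:
1 = 64 − 7·9
9⁻¹ ≡ 57 (mod 64), so k ≡ 57·57 ≡ 49 (mod 64).
x = 5 + 9·49 = 446.

446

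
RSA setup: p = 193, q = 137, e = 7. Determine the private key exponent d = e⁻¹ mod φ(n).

11191

φ(n) = (p−1)(q−1) = 192·136 = 26112.
Need d with 7·d ≡ 1 (mod 26112). Apply the extended Euclidean algorithm:
26112 = 3730*7 + 2
7 = 3*2 + 1
2 = 2*1 + 0
Back-substitute:
1 = 7 − 3·2
1 = −3·26112 + 11191·7
So 7·11191 ≡ 1 (mod 26112), hence d = 11191.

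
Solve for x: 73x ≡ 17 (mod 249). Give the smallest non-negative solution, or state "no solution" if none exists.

239

First find gcd(73, 249):
249 = 3×73 + 30
73 = 2×30 + 13
30 = 2×13 + 4
13 = 3×4 + 1
4 = 4×1 + 0
gcd = 1, so a unique solution mod 249 exists.
Back-substitute for the Bézout coefficients:
1 = 13 − 3·4
1 = −3·30 + 7·13
1 = 7·73 − 17·30
1 = −17·249 + 58·73
So 73·(58) ≡ 1 (mod 249), giving 73⁻¹ ≡ 58.
x ≡ 73⁻¹·17 ≡ 58·17 ≡ 239 (mod 249).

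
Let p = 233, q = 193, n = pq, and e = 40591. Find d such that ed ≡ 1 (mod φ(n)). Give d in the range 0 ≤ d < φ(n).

φ(n) = (p−1)(q−1) = 232·192 = 44544.
Need d with 40591·d ≡ 1 (mod 44544). Apply the extended Euclidean algorithm:
44544 = 1·40591 + 3953
40591 = 10·3953 + 1061
3953 = 3·1061 + 770
1061 = 1·770 + 291
770 = 2·291 + 188
291 = 1·188 + 103
188 = 1·103 + 85
103 = 1·85 + 18
85 = 4·18 + 13
18 = 1·13 + 5
13 = 2·5 + 3
5 = 1·3 + 2
3 = 1·2 + 1
2 = 2·1 + 0
Back-substitute:
1 = 3 − 2
1 = −5 + 2·3
1 = 2·13 − 5·5
1 = −5·18 + 7·13
1 = 7·85 − 33·18
1 = −33·103 + 40·85
1 = 40·188 − 73·103
1 = −73·291 + 113·188
1 = 113·770 − 299·291
1 = −299·1061 + 412·770
1 = 412·3953 − 1535·1061
1 = −1535·40591 + 15762·3953
1 = 15762·44544 − 17297·40591
So 40591·(-17297) ≡ 1 (mod 44544), hence d ≡ -17297 ≡ 27247 (mod 44544).

27247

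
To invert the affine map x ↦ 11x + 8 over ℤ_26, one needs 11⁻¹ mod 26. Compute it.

19

Run Euclid on (26, 11):
26 = 2·11 + 4
11 = 2·4 + 3
4 = 1·3 + 1
3 = 3·1 + 0
The gcd is 1. Working backward:
1 = 4 − 3
1 = −11 + 3·4
1 = 3·26 − 7·11
Hence 11⁻¹ ≡ -7 ≡ 19 (mod 26).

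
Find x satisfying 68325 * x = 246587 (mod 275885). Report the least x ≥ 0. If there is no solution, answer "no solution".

gcd(68325, 275885):
275885 = 4·68325 + 2585
68325 = 26·2585 + 1115
2585 = 2·1115 + 355
1115 = 3·355 + 50
355 = 7·50 + 5
50 = 10·5 + 0
gcd = 5, but 5 ∤ 246587, so the congruence has no solution.

no solution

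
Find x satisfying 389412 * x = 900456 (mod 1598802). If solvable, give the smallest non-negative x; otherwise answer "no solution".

40238

First find gcd(389412, 1598802):
1598802 = 4·389412 + 41154
389412 = 9·41154 + 19026
41154 = 2·19026 + 3102
19026 = 6·3102 + 414
3102 = 7·414 + 204
414 = 2·204 + 6
204 = 34·6 + 0
gcd = 6 and 6 | 900456, so solutions exist. Divide through by 6: 64902x ≡ 150076 (mod 266467).
Now find 64902⁻¹ mod 266467:
266467 = 4*64902 + 6859
64902 = 9*6859 + 3171
6859 = 2*3171 + 517
3171 = 6*517 + 69
517 = 7*69 + 34
69 = 2*34 + 1
34 = 34*1 + 0
Back-substitute:
1 = 69 − 2·34
1 = −2·517 + 15·69
1 = 15·3171 − 92·517
1 = −92·6859 + 199·3171
1 = 199·64902 − 1883·6859
1 = −1883·266467 + 7731·64902
So 64902⁻¹ ≡ 7731 (mod 266467).
Then x ≡ 7731·150076 ≡ 40238 (mod 266467); the smallest non-negative solution is x = 40238.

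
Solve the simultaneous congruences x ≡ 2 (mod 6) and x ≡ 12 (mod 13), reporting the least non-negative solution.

38

Write x = 2 + 6·k. Then 6·k ≡ 12 − 2 ≡ 10 (mod 13).
Need 6⁻¹ mod 13. Extended Euclid on (13, 6):
13 = 2·6 + 1
6 = 6·1 + 0
Back-substitute:
1 = 13 − 2·6
6⁻¹ ≡ 11 (mod 13), so k ≡ 11·10 ≡ 6 (mod 13).
x = 2 + 6·6 = 38.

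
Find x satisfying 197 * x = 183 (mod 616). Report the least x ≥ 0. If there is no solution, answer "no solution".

323

First find gcd(197, 616):
616 = 3*197 + 25
197 = 7*25 + 22
25 = 1*22 + 3
22 = 7*3 + 1
3 = 3*1 + 0
gcd = 1, so a unique solution mod 616 exists.
Back-substitute for the Bézout coefficients:
1 = 22 − 7·3
1 = −7·25 + 8·22
1 = 8·197 − 63·25
1 = −63·616 + 197·197
So 197·(197) ≡ 1 (mod 616), giving 197⁻¹ ≡ 197.
x ≡ 197⁻¹·183 ≡ 197·183 ≡ 323 (mod 616).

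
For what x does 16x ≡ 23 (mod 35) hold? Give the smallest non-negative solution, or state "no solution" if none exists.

8

First find gcd(16, 35):
35 = 2·16 + 3
16 = 5·3 + 1
3 = 3·1 + 0
gcd = 1, so a unique solution mod 35 exists.
Back-substitute for the Bézout coefficients:
1 = 16 − 5·3
1 = −5·35 + 11·16
So 16·(11) ≡ 1 (mod 35), giving 16⁻¹ ≡ 11.
x ≡ 16⁻¹·23 ≡ 11·23 ≡ 8 (mod 35).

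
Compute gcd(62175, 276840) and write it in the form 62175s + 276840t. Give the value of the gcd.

Repeated division:
276840 = 4×62175 + 28140
62175 = 2×28140 + 5895
28140 = 4×5895 + 4560
5895 = 1×4560 + 1335
4560 = 3×1335 + 555
1335 = 2×555 + 225
555 = 2×225 + 105
225 = 2×105 + 15
105 = 7×15 + 0
gcd(62175, 276840) = 15.
Back-substituting:
15 = 225 − 2·105
15 = −2·555 + 5·225
15 = 5·1335 − 12·555
15 = −12·4560 + 41·1335
15 = 41·5895 − 53·4560
15 = −53·28140 + 253·5895
15 = 253·62175 − 559·28140
15 = −559·276840 + 2489·62175
So 15 = (-559)·276840 + (2489)·62175.

15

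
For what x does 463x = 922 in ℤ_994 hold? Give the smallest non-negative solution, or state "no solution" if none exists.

236

First find gcd(463, 994):
994 = 2*463 + 68
463 = 6*68 + 55
68 = 1*55 + 13
55 = 4*13 + 3
13 = 4*3 + 1
3 = 3*1 + 0
gcd = 1, so a unique solution mod 994 exists.
Back-substitute for the Bézout coefficients:
1 = 13 − 4·3
1 = −4·55 + 17·13
1 = 17·68 − 21·55
1 = −21·463 + 143·68
1 = 143·994 − 307·463
So 463·(-307) ≡ 1 (mod 994), giving 463⁻¹ ≡ 687.
x ≡ 463⁻¹·922 ≡ 687·922 ≡ 236 (mod 994).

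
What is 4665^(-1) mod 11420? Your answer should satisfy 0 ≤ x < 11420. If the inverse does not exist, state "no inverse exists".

no inverse exists

Compute gcd(4665, 11420):
11420 = 2*4665 + 2090
4665 = 2*2090 + 485
2090 = 4*485 + 150
485 = 3*150 + 35
150 = 4*35 + 10
35 = 3*10 + 5
10 = 2*5 + 0
gcd(4665, 11420) = 5 ≠ 1, so 4665 has no multiplicative inverse modulo 11420.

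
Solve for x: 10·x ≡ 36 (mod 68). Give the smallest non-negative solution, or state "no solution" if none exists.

24

First find gcd(10, 68):
68 = 6·10 + 8
10 = 1·8 + 2
8 = 4·2 + 0
gcd = 2 and 2 | 36, so solutions exist. Divide through by 2: 5x ≡ 18 (mod 34).
Now find 5⁻¹ mod 34:
34 = 6×5 + 4
5 = 1×4 + 1
4 = 4×1 + 0
Back-substitute:
1 = 5 − 4
1 = −34 + 7·5
So 5⁻¹ ≡ 7 (mod 34).
Then x ≡ 7·18 ≡ 24 (mod 34); the smallest non-negative solution is x = 24.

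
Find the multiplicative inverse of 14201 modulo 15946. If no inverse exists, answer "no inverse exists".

Run Euclid on (15946, 14201):
15946 = 1·14201 + 1745
14201 = 8·1745 + 241
1745 = 7·241 + 58
241 = 4·58 + 9
58 = 6·9 + 4
9 = 2·4 + 1
4 = 4·1 + 0
Since gcd(14201, 15946) = 1, back-substitute to write 1 as a combination:
1 = 9 − 2·4
1 = −2·58 + 13·9
1 = 13·241 − 54·58
1 = −54·1745 + 391·241
1 = 391·14201 − 3182·1745
1 = −3182·15946 + 3573·14201
So 14201·3573 ≡ 1 (mod 15946).

3573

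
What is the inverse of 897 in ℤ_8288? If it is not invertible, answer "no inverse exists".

gcd(8288, 897) by repeated division:
8288 = 9×897 + 215
897 = 4×215 + 37
215 = 5×37 + 30
37 = 1×30 + 7
30 = 4×7 + 2
7 = 3×2 + 1
2 = 2×1 + 0
Since gcd(897, 8288) = 1, back-substitute to write 1 as a combination:
1 = 7 − 3·2
1 = −3·30 + 13·7
1 = 13·37 − 16·30
1 = −16·215 + 93·37
1 = 93·897 − 388·215
1 = −388·8288 + 3585·897
So 897·3585 ≡ 1 (mod 8288).

3585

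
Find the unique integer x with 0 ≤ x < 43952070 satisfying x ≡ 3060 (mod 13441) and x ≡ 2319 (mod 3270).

Write x = 3060 + 13441·k. Then 13441·k ≡ 2319 − 3060 ≡ 2529 (mod 3270).
Need 13441⁻¹ mod 3270. Extended Euclid on (3270, 361):
3270 = 9·361 + 21
361 = 17·21 + 4
21 = 5·4 + 1
4 = 4·1 + 0
Back-substitute:
1 = 21 − 5·4
1 = −5·361 + 86·21
1 = 86·3270 − 779·361
13441⁻¹ ≡ 2491 (mod 3270), so k ≡ 2491·2529 ≡ 1719 (mod 3270).
x = 3060 + 13441·1719 = 23108139.

23108139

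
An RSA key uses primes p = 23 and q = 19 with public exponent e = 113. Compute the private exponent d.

φ(n) = (p−1)(q−1) = 22·18 = 396.
Need d with 113·d ≡ 1 (mod 396). Apply the extended Euclidean algorithm:
396 = 3*113 + 57
113 = 1*57 + 56
57 = 1*56 + 1
56 = 56*1 + 0
Back-substitute:
1 = 57 − 56
1 = −113 + 2·57
1 = 2·396 − 7·113
So 113·(-7) ≡ 1 (mod 396), hence d ≡ -7 ≡ 389 (mod 396).

389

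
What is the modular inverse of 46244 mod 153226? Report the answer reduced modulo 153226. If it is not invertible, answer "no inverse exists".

no inverse exists

Compute gcd(46244, 153226):
153226 = 3*46244 + 14494
46244 = 3*14494 + 2762
14494 = 5*2762 + 684
2762 = 4*684 + 26
684 = 26*26 + 8
26 = 3*8 + 2
8 = 4*2 + 0
gcd(46244, 153226) = 2 ≠ 1, so 46244 has no multiplicative inverse modulo 153226.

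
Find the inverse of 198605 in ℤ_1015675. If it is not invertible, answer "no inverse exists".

Euclidean algorithm on 1015675, 198605:
1015675 = 5·198605 + 22650
198605 = 8·22650 + 17405
22650 = 1·17405 + 5245
17405 = 3·5245 + 1670
5245 = 3·1670 + 235
1670 = 7·235 + 25
235 = 9·25 + 10
25 = 2·10 + 5
10 = 2·5 + 0
The gcd is 5, not 1, hence no inverse exists.

no inverse exists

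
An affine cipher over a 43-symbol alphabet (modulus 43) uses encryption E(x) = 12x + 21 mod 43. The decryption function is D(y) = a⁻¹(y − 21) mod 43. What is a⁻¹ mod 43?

Run Euclid on (43, 12):
43 = 3×12 + 7
12 = 1×7 + 5
7 = 1×5 + 2
5 = 2×2 + 1
2 = 2×1 + 0
The gcd is 1. Working backward:
1 = 5 − 2·2
1 = −2·7 + 3·5
1 = 3·12 − 5·7
1 = −5·43 + 18·12
So 12·18 ≡ 1 (mod 43).

18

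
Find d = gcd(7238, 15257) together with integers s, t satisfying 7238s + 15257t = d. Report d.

Apply Euclid's algorithm to 15257 and 7238:
15257 = 2*7238 + 781
7238 = 9*781 + 209
781 = 3*209 + 154
209 = 1*154 + 55
154 = 2*55 + 44
55 = 1*44 + 11
44 = 4*11 + 0
gcd(7238, 15257) = 11.
Working backward:
11 = 55 − 44
11 = −154 + 3·55
11 = 3·209 − 4·154
11 = −4·781 + 15·209
11 = 15·7238 − 139·781
11 = −139·15257 + 293·7238
So 11 = (-139)·15257 + (293)·7238.

11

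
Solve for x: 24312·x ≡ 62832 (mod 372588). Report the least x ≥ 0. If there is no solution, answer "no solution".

9351

First find gcd(24312, 372588):
372588 = 15*24312 + 7908
24312 = 3*7908 + 588
7908 = 13*588 + 264
588 = 2*264 + 60
264 = 4*60 + 24
60 = 2*24 + 12
24 = 2*12 + 0
gcd = 12 and 12 | 62832, so solutions exist. Divide through by 12: 2026x ≡ 5236 (mod 31049).
Now find 2026⁻¹ mod 31049:
31049 = 15*2026 + 659
2026 = 3*659 + 49
659 = 13*49 + 22
49 = 2*22 + 5
22 = 4*5 + 2
5 = 2*2 + 1
2 = 2*1 + 0
Back-substitute:
1 = 5 − 2·2
1 = −2·22 + 9·5
1 = 9·49 − 20·22
1 = −20·659 + 269·49
1 = 269·2026 − 827·659
1 = −827·31049 + 12674·2026
So 2026⁻¹ ≡ 12674 (mod 31049).
Then x ≡ 12674·5236 ≡ 9351 (mod 31049); the smallest non-negative solution is x = 9351.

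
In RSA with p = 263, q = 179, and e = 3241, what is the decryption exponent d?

φ(n) = (p−1)(q−1) = 262·178 = 46636.
Need d with 3241·d ≡ 1 (mod 46636). Apply the extended Euclidean algorithm:
46636 = 14·3241 + 1262
3241 = 2·1262 + 717
1262 = 1·717 + 545
717 = 1·545 + 172
545 = 3·172 + 29
172 = 5·29 + 27
29 = 1·27 + 2
27 = 13·2 + 1
2 = 2·1 + 0
Back-substitute:
1 = 27 − 13·2
1 = −13·29 + 14·27
1 = 14·172 − 83·29
1 = −83·545 + 263·172
1 = 263·717 − 346·545
1 = −346·1262 + 609·717
1 = 609·3241 − 1564·1262
1 = −1564·46636 + 22505·3241
So 3241·22505 ≡ 1 (mod 46636), hence d = 22505.

22505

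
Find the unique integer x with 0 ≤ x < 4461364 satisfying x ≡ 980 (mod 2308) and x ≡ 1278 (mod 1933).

Write x = 980 + 2308·k. Then 2308·k ≡ 1278 − 980 ≡ 298 (mod 1933).
Need 2308⁻¹ mod 1933. Extended Euclid on (1933, 375):
1933 = 5·375 + 58
375 = 6·58 + 27
58 = 2·27 + 4
27 = 6·4 + 3
4 = 1·3 + 1
3 = 3·1 + 0
Back-substitute:
1 = 4 − 3
1 = −27 + 7·4
1 = 7·58 − 15·27
1 = −15·375 + 97·58
1 = 97·1933 − 500·375
2308⁻¹ ≡ 1433 (mod 1933), so k ≡ 1433·298 ≡ 1774 (mod 1933).
x = 980 + 2308·1774 = 4095372.

4095372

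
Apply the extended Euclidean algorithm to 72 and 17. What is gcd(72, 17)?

1

Repeated division:
72 = 4·17 + 4
17 = 4·4 + 1
4 = 4·1 + 0
gcd(72, 17) = 1.
Express as a combination:
1 = 17 − 4·4
1 = −4·72 + 17·17
So 1 = (-4)·72 + (17)·17.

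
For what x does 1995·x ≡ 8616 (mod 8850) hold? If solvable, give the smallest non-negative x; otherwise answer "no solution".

gcd(1995, 8850):
8850 = 4×1995 + 870
1995 = 2×870 + 255
870 = 3×255 + 105
255 = 2×105 + 45
105 = 2×45 + 15
45 = 3×15 + 0
gcd = 15, but 15 ∤ 8616, so the congruence has no solution.

no solution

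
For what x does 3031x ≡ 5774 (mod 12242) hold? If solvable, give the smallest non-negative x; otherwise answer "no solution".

6444

First find gcd(3031, 12242):
12242 = 4×3031 + 118
3031 = 25×118 + 81
118 = 1×81 + 37
81 = 2×37 + 7
37 = 5×7 + 2
7 = 3×2 + 1
2 = 2×1 + 0
gcd = 1, so a unique solution mod 12242 exists.
Back-substitute for the Bézout coefficients:
1 = 7 − 3·2
1 = −3·37 + 16·7
1 = 16·81 − 35·37
1 = −35·118 + 51·81
1 = 51·3031 − 1310·118
1 = −1310·12242 + 5291·3031
So 3031·(5291) ≡ 1 (mod 12242), giving 3031⁻¹ ≡ 5291.
x ≡ 3031⁻¹·5774 ≡ 5291·5774 ≡ 6444 (mod 12242).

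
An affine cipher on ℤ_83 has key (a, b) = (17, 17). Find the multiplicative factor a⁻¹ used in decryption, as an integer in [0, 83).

gcd(83, 17) by repeated division:
83 = 4·17 + 15
17 = 1·15 + 2
15 = 7·2 + 1
2 = 2·1 + 0
The gcd is 1. Working backward:
1 = 15 − 7·2
1 = −7·17 + 8·15
1 = 8·83 − 39·17
So 17·(-39) ≡ 1 (mod 83), and -39 ≡ 44 (mod 83).

44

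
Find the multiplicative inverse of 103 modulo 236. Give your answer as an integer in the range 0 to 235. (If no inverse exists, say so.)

Run Euclid on (236, 103):
236 = 2*103 + 30
103 = 3*30 + 13
30 = 2*13 + 4
13 = 3*4 + 1
4 = 4*1 + 0
Since gcd(103, 236) = 1, back-substitute to write 1 as a combination:
1 = 13 − 3·4
1 = −3·30 + 7·13
1 = 7·103 − 24·30
1 = −24·236 + 55·103
So 103·55 ≡ 1 (mod 236).

55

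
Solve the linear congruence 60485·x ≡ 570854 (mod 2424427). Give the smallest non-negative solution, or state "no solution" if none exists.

First find gcd(60485, 2424427):
2424427 = 40*60485 + 5027
60485 = 12*5027 + 161
5027 = 31*161 + 36
161 = 4*36 + 17
36 = 2*17 + 2
17 = 8*2 + 1
2 = 2*1 + 0
gcd = 1, so a unique solution mod 2424427 exists.
Back-substitute for the Bézout coefficients:
1 = 17 − 8·2
1 = −8·36 + 17·17
1 = 17·161 − 76·36
1 = −76·5027 + 2373·161
1 = 2373·60485 − 28552·5027
1 = −28552·2424427 + 1144453·60485
So 60485·(1144453) ≡ 1 (mod 2424427), giving 60485⁻¹ ≡ 1144453.
x ≡ 60485⁻¹·570854 ≡ 1144453·570854 ≡ 380318 (mod 2424427).

380318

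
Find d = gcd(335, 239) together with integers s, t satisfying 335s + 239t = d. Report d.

Repeated division:
335 = 1·239 + 96
239 = 2·96 + 47
96 = 2·47 + 2
47 = 23·2 + 1
2 = 2·1 + 0
gcd(335, 239) = 1.
Express as a combination:
1 = 47 − 23·2
1 = −23·96 + 47·47
1 = 47·239 − 117·96
1 = −117·335 + 164·239
So 1 = (-117)·335 + (164)·239.

1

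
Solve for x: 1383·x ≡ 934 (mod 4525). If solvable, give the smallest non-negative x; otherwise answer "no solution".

498

First find gcd(1383, 4525):
4525 = 3×1383 + 376
1383 = 3×376 + 255
376 = 1×255 + 121
255 = 2×121 + 13
121 = 9×13 + 4
13 = 3×4 + 1
4 = 4×1 + 0
gcd = 1, so a unique solution mod 4525 exists.
Back-substitute for the Bézout coefficients:
1 = 13 − 3·4
1 = −3·121 + 28·13
1 = 28·255 − 59·121
1 = −59·376 + 87·255
1 = 87·1383 − 320·376
1 = −320·4525 + 1047·1383
So 1383·(1047) ≡ 1 (mod 4525), giving 1383⁻¹ ≡ 1047.
x ≡ 1383⁻¹·934 ≡ 1047·934 ≡ 498 (mod 4525).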